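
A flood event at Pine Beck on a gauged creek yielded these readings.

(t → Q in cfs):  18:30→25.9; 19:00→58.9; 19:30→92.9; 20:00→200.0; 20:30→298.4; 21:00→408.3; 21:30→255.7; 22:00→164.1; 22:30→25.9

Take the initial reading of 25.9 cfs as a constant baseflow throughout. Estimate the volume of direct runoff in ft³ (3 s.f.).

Direct-runoff ordinates (Q − Q_b): 0.0, 33.0, 67.0, 174.1, 272.5, 382.4, 229.8, 138.2, 0.0 cfs.
ΣQ_DR = 1297 cfs.
With Δt = 0.5 h = 1800 s, V = ΣQ_DR · Δt = 1297 × 1800 = 2.33 × 10^6 ft³.

V ≈ 2.33 × 10^6 ft³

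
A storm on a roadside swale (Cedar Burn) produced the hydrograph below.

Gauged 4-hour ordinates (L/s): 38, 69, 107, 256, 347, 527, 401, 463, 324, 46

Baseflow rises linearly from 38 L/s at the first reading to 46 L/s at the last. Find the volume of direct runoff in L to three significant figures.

Direct-runoff ordinates (Q − Q_b): 0.00, 30.11, 67.22, 215.33, 305.44, 484.56, 357.67, 418.78, 278.89, 0.00 L/s.
ΣQ_DR = 2158 L/s.
With Δt = 4 h = 14400 s, V = ΣQ_DR · Δt = 2158 × 14400 = 3.11 × 10^7 L.

V ≈ 3.11 × 10^7 L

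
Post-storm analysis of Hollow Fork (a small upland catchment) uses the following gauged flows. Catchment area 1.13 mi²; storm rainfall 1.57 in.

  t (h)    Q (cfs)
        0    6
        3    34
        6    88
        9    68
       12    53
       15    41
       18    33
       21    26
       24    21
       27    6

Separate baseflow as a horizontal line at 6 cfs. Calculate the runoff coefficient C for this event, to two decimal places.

C ≈ 0.83

ΣQ_DR = 316.0 cfs; V = ΣQ_DR·Δt = 3.413 × 10^6 ft³.
Runoff depth d = V / A = 1.300 in.
C = d / P = 1.300 / 1.57 = 0.83.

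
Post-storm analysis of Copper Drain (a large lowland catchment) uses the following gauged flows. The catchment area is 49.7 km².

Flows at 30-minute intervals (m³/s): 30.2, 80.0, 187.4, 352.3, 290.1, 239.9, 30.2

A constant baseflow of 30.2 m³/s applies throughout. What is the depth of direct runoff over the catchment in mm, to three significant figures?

d ≈ 36.2 mm

Direct runoff: 0.0, 49.8, 157.2, 322.1, 259.9, 209.7, 0.0 m³/s; ΣQ_DR = 998.7 m³/s.
V = ΣQ_DR · Δt = 998.7 × 1800 s = 1.798 × 10^6 m³.
Over A = 49.7 km², depth = V / A = 36.2 mm.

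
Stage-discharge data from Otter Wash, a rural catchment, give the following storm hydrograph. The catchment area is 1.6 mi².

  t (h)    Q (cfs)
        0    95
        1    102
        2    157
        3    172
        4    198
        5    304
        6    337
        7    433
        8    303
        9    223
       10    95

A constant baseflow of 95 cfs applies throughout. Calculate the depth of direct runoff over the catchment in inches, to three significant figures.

Direct runoff: 0.0, 7.0, 62.0, 77.0, 103.0, 209.0, 242.0, 338.0, 208.0, 128.0, 0.0 cfs; ΣQ_DR = 1374 cfs.
V = ΣQ_DR · Δt = 1374 × 3600 s = 4.946 × 10^6 ft³.
Over A = 1.6 mi², depth = V / A = 1.33 in.

d ≈ 1.33 in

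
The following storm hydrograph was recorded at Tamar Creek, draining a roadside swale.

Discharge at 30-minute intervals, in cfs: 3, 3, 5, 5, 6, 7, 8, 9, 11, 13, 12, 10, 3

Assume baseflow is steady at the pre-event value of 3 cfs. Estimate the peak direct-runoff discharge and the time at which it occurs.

Subtracting baseflow gives direct-runoff ordinates: 0.0, 0.0, 2.0, 2.0, 3.0, 4.0, 5.0, 6.0, 8.0, 10.0, 9.0, 7.0, 0.0 cfs.
The maximum is 10.0 cfs, occurring at the reading for t = 4.5 h.

Q_p = 10.0 cfs at t = 4.5 h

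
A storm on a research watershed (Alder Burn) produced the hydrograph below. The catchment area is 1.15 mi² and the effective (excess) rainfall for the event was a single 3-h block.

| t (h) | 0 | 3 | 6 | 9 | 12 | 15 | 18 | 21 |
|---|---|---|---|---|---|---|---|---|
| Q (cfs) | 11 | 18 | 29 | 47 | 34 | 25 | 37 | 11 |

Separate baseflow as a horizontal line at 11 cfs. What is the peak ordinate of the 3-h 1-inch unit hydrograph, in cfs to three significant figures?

U_p ≈ 71.8 cfs

Direct runoff: 0.0, 7.0, 18.0, 36.0, 23.0, 14.0, 26.0, 0.0 cfs; ΣQ_DR = 124.0 cfs, peak = 36.0 cfs.
Runoff depth d = ΣQ_DR·Δt / A = 124.0 × 10800 / (1.15 mi²) = 0.5013 in.
The 1-inch UH is the DRH scaled by (1 in)/d, so U_p = 36.0 × 1/0.5013 = 71.8 cfs.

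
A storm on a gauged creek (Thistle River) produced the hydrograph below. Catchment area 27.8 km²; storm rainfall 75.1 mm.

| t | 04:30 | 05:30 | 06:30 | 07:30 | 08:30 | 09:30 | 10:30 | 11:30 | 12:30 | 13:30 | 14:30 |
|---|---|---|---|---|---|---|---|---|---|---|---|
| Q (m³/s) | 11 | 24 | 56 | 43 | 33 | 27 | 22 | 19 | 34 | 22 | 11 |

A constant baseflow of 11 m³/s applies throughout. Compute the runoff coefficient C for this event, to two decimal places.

ΣQ_DR = 181.0 m³/s; V = ΣQ_DR·Δt = 6.516 × 10^5 m³.
Runoff depth d = V / A = 23.44 mm.
C = d / P = 23.44 / 75.1 = 0.31.

C ≈ 0.31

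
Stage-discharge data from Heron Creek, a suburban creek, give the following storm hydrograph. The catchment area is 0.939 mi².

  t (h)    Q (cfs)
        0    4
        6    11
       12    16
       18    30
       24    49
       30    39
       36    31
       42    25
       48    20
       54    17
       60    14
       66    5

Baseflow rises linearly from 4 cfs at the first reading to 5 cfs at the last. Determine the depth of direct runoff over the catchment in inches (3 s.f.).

Direct runoff: 0.00, 6.91, 11.82, 25.73, 44.64, 34.55, 26.45, 20.36, 15.27, 12.18, 9.09, 0.00 cfs; ΣQ_DR = 207.0 cfs.
V = ΣQ_DR · Δt = 207.0 × 21600 s = 4.471 × 10^6 ft³.
Over A = 0.939 mi², depth = V / A = 2.05 in.

d ≈ 2.05 in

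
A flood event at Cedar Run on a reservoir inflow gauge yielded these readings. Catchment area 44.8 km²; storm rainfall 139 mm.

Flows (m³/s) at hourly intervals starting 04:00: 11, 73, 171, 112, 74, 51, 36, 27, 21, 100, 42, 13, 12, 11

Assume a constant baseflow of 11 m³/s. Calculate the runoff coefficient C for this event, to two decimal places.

ΣQ_DR = 600.0 m³/s; V = ΣQ_DR·Δt = 2.160 × 10^6 m³.
Runoff depth d = V / A = 48.21 mm.
C = d / P = 48.21 / 139 = 0.35.

C ≈ 0.35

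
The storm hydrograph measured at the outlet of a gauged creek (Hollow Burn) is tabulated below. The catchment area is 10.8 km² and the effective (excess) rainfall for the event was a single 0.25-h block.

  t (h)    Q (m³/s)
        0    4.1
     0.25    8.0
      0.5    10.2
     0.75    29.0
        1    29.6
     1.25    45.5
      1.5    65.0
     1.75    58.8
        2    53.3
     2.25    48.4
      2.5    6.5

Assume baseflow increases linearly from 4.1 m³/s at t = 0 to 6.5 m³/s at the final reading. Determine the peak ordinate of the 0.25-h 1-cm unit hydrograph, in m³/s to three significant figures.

Direct runoff: 0.00, 3.66, 5.62, 24.18, 24.54, 40.20, 59.46, 53.02, 47.28, 42.14, 0.00 m³/s; ΣQ_DR = 300.1 m³/s, peak = 59.46 m³/s.
Runoff depth d = ΣQ_DR·Δt / A = 300.1 × 900 / (10.8 km²) = 25.01 mm.
The 1-cm UH is the DRH scaled by (10 mm)/d, so U_p = 59.46 × 10/25.01 = 23.8 m³/s.

U_p ≈ 23.8 m³/s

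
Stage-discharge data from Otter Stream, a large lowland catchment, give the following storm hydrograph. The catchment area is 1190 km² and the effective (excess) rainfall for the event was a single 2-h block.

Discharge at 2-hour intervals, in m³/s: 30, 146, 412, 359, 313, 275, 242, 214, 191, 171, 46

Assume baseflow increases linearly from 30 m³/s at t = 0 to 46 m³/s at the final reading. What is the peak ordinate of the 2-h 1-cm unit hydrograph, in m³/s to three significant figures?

Direct runoff: 0.00, 114.40, 378.80, 324.20, 276.60, 237.00, 202.40, 172.80, 148.20, 126.60, 0.00 m³/s; ΣQ_DR = 1981 m³/s, peak = 378.80 m³/s.
Runoff depth d = ΣQ_DR·Δt / A = 1981 × 7200 / (1190 km²) = 11.99 mm.
The 1-cm UH is the DRH scaled by (10 mm)/d, so U_p = 378.80 × 10/11.99 = 316 m³/s.

U_p ≈ 316 m³/s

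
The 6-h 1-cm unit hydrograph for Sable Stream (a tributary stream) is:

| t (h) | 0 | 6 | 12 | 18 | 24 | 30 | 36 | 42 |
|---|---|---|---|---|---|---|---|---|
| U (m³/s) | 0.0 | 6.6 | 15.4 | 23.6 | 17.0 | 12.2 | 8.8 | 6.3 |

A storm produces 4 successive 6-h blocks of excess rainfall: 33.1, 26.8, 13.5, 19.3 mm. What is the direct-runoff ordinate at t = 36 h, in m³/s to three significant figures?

Q ≈ 130 m³/s

By discrete convolution, Q_j = Σ (P_i / 10 mm) · U_{j−i}.
At t = 36 h (j=6): Q = (33.1/10)·8.8 + (26.8/10)·12.2 + (13.5/10)·17.0 + (19.3/10)·23.6 = 130 m³/s.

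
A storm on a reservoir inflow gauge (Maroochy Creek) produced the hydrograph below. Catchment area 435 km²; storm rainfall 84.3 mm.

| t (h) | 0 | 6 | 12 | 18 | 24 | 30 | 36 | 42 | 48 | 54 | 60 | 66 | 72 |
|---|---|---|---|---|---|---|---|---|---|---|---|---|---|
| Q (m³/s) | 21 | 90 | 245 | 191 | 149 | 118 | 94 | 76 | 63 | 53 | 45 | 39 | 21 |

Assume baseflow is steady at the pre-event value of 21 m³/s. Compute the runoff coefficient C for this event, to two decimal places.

C ≈ 0.55

ΣQ_DR = 932.0 m³/s; V = ΣQ_DR·Δt = 2.013 × 10^7 m³.
Runoff depth d = V / A = 46.28 mm.
C = d / P = 46.28 / 84.3 = 0.55.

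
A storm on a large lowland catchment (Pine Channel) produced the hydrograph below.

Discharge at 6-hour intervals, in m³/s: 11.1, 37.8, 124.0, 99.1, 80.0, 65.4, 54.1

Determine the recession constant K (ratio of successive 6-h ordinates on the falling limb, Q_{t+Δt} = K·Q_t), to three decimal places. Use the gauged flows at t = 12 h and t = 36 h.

Using the recession-limb readings at t = 12 h and t = 36 h: Q falls from 124.0 to 54.1 m³/s over 4 intervals.
K = (Q₂/Q₁)^(1/4) = (54.1/124.0)^(1/4) = 0.813.

K ≈ 0.813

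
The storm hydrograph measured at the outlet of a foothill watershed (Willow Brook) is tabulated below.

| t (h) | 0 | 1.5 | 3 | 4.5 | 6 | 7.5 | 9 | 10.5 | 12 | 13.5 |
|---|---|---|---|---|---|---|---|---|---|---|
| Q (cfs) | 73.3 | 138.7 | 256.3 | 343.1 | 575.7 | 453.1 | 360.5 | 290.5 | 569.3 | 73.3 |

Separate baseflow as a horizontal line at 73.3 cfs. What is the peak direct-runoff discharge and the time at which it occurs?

Q_p = 502.4 cfs at t = 6 h

Subtracting baseflow gives direct-runoff ordinates: 0.0, 65.4, 183.0, 269.8, 502.4, 379.8, 287.2, 217.2, 496.0, 0.0 cfs.
The maximum is 502.4 cfs, occurring at the reading for t = 6 h.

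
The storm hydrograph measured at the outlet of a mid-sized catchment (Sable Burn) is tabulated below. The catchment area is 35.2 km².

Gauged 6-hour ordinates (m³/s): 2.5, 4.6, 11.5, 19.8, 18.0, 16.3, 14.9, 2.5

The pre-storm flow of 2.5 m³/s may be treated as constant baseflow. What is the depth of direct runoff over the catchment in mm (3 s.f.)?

d ≈ 43.0 mm

Direct runoff: 0.0, 2.1, 9.0, 17.3, 15.5, 13.8, 12.4, 0.0 m³/s; ΣQ_DR = 70.10 m³/s.
V = ΣQ_DR · Δt = 70.10 × 21600 s = 1.514 × 10^6 m³.
Over A = 35.2 km², depth = V / A = 43.0 mm.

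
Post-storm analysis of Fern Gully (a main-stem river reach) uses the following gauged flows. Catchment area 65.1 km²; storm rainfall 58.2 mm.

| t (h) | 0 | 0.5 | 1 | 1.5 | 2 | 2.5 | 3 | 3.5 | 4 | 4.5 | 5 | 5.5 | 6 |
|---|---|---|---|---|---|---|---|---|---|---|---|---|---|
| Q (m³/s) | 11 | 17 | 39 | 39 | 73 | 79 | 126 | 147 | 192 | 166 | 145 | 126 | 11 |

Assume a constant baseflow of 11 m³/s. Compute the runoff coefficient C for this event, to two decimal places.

ΣQ_DR = 1028 m³/s; V = ΣQ_DR·Δt = 1.850 × 10^6 m³.
Runoff depth d = V / A = 28.42 mm.
C = d / P = 28.42 / 58.2 = 0.49.

C ≈ 0.49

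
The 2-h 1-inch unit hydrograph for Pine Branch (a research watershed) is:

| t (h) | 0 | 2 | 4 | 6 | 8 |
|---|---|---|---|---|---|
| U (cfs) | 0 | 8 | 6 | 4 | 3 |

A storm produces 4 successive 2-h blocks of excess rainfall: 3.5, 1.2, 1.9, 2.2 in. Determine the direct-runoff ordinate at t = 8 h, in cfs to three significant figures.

By discrete convolution, Q_j = Σ (P_i / 1 in) · U_{j−i}.
At t = 8 h (j=4): Q = (3.5/1)·3 + (1.2/1)·4 + (1.9/1)·6 + (2.2/1)·8 = 44.3 cfs.

Q ≈ 44.3 cfs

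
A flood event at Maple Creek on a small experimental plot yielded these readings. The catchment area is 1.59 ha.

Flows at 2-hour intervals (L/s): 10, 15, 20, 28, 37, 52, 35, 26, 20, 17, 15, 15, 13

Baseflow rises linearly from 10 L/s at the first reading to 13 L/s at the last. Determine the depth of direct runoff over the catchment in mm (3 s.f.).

d ≈ 69.5 mm

Direct runoff: 0.00, 4.75, 9.50, 17.25, 26.00, 40.75, 23.50, 14.25, 8.00, 4.75, 2.50, 2.25, 0.00 L/s; ΣQ_DR = 153.5 L/s.
V = ΣQ_DR · Δt = 153.5 × 7200 s = 1.105 × 10^6 L.
Over A = 1.59 ha, depth = V / A = 69.5 mm.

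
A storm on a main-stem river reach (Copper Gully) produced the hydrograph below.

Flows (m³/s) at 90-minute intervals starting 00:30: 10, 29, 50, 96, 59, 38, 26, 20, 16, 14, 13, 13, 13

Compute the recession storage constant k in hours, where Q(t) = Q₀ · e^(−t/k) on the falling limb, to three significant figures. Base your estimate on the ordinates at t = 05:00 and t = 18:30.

On the falling limb, Q drops from 96 to 13 m³/s between t = 05:00 and t = 18:30 (Δt = 13.5 h).
k = −Δt / ln(Q₂/Q₁) = −13.5 / ln(13/96) = 6.75 h.

k ≈ 6.75 h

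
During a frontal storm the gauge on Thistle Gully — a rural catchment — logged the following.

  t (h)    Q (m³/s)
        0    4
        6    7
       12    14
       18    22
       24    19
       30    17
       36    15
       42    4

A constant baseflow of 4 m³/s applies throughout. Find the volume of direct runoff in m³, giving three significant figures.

Direct-runoff ordinates (Q − Q_b): 0.0, 3.0, 10.0, 18.0, 15.0, 13.0, 11.0, 0.0 m³/s.
ΣQ_DR = 70.00 m³/s.
With Δt = 6 h = 21600 s, V = ΣQ_DR · Δt = 70.00 × 21600 = 1.51 × 10^6 m³.

V ≈ 1.51 × 10^6 m³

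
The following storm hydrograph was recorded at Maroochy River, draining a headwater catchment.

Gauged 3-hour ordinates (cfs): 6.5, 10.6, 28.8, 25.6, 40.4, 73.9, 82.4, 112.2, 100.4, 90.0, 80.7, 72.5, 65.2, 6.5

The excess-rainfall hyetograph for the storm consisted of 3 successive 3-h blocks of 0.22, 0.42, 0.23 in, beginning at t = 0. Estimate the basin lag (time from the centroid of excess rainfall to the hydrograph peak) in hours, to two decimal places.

Centroid of excess rainfall: t_c = Σ P_i·t̄_i / ΣP_i = 4.5345 h (block centres at 1.5, 4.5, 7.5 h).
Hydrograph peak occurs at t = 21 h, so basin lag t_L = 21 − 4.5345 = 16.47 h.

t_L ≈ 16.47 h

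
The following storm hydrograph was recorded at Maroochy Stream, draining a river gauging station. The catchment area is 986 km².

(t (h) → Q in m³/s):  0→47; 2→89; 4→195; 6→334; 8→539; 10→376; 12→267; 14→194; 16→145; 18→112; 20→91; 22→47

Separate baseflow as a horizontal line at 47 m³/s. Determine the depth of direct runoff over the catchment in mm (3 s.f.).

d ≈ 13.7 mm

Direct runoff: 0.0, 42.0, 148.0, 287.0, 492.0, 329.0, 220.0, 147.0, 98.0, 65.0, 44.0, 0.0 m³/s; ΣQ_DR = 1872 m³/s.
V = ΣQ_DR · Δt = 1872 × 7200 s = 1.348 × 10^7 m³.
Over A = 986 km², depth = V / A = 13.7 mm.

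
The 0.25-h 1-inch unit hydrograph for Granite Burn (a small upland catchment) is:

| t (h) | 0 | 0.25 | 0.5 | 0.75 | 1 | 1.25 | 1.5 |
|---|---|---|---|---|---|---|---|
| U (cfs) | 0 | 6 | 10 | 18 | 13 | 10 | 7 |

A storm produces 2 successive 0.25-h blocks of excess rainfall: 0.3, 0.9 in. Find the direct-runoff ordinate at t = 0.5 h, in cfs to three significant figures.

Q ≈ 8.40 cfs

By discrete convolution, Q_j = Σ (P_i / 1 in) · U_{j−i}.
At t = 0.5 h (j=2): Q = (0.3/1)·10 + (0.9/1)·6 = 8.40 cfs.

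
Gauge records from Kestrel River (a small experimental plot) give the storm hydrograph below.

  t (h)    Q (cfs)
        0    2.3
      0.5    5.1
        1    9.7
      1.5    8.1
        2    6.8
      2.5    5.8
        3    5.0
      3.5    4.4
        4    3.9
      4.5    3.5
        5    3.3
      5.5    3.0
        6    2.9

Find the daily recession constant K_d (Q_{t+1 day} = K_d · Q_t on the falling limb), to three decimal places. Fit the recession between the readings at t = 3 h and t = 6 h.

Between t = 3 h and t = 6 h the flow falls from 5.0 to 2.9 cfs over 6×0.5 h = 3 h.
Per-interval ratio K = (2.9/5.0)^(1/6) = 0.9132; K_d = K^(24/0.5) = 0.013.

K_d ≈ 0.013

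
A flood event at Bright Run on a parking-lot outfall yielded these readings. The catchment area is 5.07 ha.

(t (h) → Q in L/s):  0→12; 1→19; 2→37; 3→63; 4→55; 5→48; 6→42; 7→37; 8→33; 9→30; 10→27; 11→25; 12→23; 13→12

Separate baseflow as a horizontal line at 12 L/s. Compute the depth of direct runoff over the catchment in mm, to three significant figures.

Direct runoff: 0.0, 7.0, 25.0, 51.0, 43.0, 36.0, 30.0, 25.0, 21.0, 18.0, 15.0, 13.0, 11.0, 0.0 L/s; ΣQ_DR = 295.0 L/s.
V = ΣQ_DR · Δt = 295.0 × 3600 s = 1.062 × 10^6 L.
Over A = 5.07 ha, depth = V / A = 20.9 mm.

d ≈ 20.9 mm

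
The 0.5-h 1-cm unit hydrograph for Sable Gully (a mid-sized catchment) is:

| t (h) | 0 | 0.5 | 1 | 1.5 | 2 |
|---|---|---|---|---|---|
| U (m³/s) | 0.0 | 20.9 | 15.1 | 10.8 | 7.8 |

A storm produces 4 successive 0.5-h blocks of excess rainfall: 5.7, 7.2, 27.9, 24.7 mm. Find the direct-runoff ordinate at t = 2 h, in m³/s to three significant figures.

By discrete convolution, Q_j = Σ (P_i / 10 mm) · U_{j−i}.
At t = 2 h (j=4): Q = (5.7/10)·7.8 + (7.2/10)·10.8 + (27.9/10)·15.1 + (24.7/10)·20.9 = 106 m³/s.

Q ≈ 106 m³/s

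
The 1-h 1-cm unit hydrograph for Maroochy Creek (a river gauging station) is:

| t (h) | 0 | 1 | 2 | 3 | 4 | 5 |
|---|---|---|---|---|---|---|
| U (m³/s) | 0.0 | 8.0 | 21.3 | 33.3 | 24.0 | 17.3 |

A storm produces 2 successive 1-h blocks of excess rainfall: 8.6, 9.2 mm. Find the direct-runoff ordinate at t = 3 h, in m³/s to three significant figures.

Q ≈ 48.2 m³/s

By discrete convolution, Q_j = Σ (P_i / 10 mm) · U_{j−i}.
At t = 3 h (j=3): Q = (8.6/10)·33.3 + (9.2/10)·21.3 = 48.2 m³/s.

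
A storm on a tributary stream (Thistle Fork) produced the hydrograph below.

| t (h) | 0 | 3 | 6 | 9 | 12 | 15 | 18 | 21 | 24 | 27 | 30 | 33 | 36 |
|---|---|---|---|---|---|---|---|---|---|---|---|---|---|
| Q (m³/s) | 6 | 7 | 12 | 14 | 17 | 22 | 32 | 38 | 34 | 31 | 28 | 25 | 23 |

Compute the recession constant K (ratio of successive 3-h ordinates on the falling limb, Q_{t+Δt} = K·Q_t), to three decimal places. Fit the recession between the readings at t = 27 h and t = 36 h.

K ≈ 0.905

Using the recession-limb readings at t = 27 h and t = 36 h: Q falls from 31 to 23 m³/s over 3 intervals.
K = (Q₂/Q₁)^(1/3) = (23/31)^(1/3) = 0.905.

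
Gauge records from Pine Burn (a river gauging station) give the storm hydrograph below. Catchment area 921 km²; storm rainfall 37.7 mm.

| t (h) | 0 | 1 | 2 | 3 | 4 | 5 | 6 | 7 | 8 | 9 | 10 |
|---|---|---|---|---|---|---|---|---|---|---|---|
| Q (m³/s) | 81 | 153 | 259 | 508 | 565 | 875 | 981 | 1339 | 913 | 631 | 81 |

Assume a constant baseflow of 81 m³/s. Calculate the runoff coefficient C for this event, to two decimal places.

C ≈ 0.57

ΣQ_DR = 5495 m³/s; V = ΣQ_DR·Δt = 1.978 × 10^7 m³.
Runoff depth d = V / A = 21.48 mm.
C = d / P = 21.48 / 37.7 = 0.57.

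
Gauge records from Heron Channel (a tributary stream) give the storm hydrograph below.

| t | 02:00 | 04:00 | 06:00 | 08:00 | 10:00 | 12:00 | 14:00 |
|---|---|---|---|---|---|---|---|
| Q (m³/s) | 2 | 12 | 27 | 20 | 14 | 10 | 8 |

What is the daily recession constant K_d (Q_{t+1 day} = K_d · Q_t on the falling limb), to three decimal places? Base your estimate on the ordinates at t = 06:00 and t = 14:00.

K_d ≈ 0.026

Between t = 06:00 and t = 14:00 the flow falls from 27 to 8 m³/s over 4×2 h = 8 h.
Per-interval ratio K = (8/27)^(1/4) = 0.7378; K_d = K^(24/2) = 0.026.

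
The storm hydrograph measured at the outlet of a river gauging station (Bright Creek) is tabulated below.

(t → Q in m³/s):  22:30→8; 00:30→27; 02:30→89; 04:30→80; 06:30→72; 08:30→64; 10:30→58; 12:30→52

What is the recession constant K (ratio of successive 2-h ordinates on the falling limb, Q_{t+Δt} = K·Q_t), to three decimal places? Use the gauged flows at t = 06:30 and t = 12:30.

K ≈ 0.897

Using the recession-limb readings at t = 06:30 and t = 12:30: Q falls from 72 to 52 m³/s over 3 intervals.
K = (Q₂/Q₁)^(1/3) = (52/72)^(1/3) = 0.897.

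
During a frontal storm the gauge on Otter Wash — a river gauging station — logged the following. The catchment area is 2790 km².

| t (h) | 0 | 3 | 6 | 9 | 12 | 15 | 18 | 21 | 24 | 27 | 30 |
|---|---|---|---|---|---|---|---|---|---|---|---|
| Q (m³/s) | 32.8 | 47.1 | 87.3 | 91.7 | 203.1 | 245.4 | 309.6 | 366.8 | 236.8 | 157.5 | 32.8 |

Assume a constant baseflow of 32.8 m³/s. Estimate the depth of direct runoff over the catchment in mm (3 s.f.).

d ≈ 5.61 mm

Direct runoff: 0.0, 14.3, 54.5, 58.9, 170.3, 212.6, 276.8, 334.0, 204.0, 124.7, 0.0 m³/s; ΣQ_DR = 1450 m³/s.
V = ΣQ_DR · Δt = 1450 × 10800 s = 1.566 × 10^7 m³.
Over A = 2790 km², depth = V / A = 5.61 mm.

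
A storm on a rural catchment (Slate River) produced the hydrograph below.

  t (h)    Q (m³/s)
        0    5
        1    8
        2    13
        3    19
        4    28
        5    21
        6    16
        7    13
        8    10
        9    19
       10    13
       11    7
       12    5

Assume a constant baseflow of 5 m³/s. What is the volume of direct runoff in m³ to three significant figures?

V ≈ 4.03 × 10^5 m³

Direct-runoff ordinates (Q − Q_b): 0.0, 3.0, 8.0, 14.0, 23.0, 16.0, 11.0, 8.0, 5.0, 14.0, 8.0, 2.0, 0.0 m³/s.
ΣQ_DR = 112.0 m³/s.
With Δt = 1 h = 3600 s, V = ΣQ_DR · Δt = 112.0 × 3600 = 4.03 × 10^5 m³.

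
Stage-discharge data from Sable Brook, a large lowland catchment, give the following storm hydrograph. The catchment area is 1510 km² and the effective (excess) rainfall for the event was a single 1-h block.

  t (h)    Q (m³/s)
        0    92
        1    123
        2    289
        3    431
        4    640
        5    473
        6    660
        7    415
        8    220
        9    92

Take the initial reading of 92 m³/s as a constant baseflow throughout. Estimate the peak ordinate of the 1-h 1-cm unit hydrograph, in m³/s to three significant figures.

U_p ≈ 947 m³/s

Direct runoff: 0.0, 31.0, 197.0, 339.0, 548.0, 381.0, 568.0, 323.0, 128.0, 0.0 m³/s; ΣQ_DR = 2515 m³/s, peak = 568.0 m³/s.
Runoff depth d = ΣQ_DR·Δt / A = 2515 × 3600 / (1510 km²) = 5.996 mm.
The 1-cm UH is the DRH scaled by (10 mm)/d, so U_p = 568.0 × 10/5.996 = 947 m³/s.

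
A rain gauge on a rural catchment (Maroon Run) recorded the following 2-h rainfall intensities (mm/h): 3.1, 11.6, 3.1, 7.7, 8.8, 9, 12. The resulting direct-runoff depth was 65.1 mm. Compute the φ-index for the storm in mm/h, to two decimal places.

φ ≈ 3.31 mm/h

Only the 5 blocks with intensity above φ contribute runoff: 11.6, 7.7, 8.8, 9, 12 mm/h.
Σ(I−φ)·Δt = d  ⇒  (11.6+7.7+8.8+9+12 − 5φ)·2 = 65.1
φ = (49.10 − 65.1/2) / 5 = 3.31 mm/h.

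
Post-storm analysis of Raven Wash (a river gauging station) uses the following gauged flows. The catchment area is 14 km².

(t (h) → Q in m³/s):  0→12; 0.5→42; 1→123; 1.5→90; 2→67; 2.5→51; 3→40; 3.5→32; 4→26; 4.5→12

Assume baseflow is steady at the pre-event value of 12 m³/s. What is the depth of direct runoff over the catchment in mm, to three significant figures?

Direct runoff: 0.0, 30.0, 111.0, 78.0, 55.0, 39.0, 28.0, 20.0, 14.0, 0.0 m³/s; ΣQ_DR = 375.0 m³/s.
V = ΣQ_DR · Δt = 375.0 × 1800 s = 6.750 × 10^5 m³.
Over A = 14 km², depth = V / A = 48.2 mm.

d ≈ 48.2 mm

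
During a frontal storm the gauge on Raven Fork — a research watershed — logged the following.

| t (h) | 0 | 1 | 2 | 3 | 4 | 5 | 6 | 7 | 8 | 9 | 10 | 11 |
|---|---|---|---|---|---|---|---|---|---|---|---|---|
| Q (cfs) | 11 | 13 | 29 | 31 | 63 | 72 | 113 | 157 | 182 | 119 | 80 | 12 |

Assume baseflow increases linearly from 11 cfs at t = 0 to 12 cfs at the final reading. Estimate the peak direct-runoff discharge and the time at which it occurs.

Q_p = 170.27 cfs at t = 8 h

Subtracting baseflow gives direct-runoff ordinates: 0.00, 1.91, 17.82, 19.73, 51.64, 60.55, 101.45, 145.36, 170.27, 107.18, 68.09, 0.00 cfs.
The maximum is 170.27 cfs, occurring at the reading for t = 8 h.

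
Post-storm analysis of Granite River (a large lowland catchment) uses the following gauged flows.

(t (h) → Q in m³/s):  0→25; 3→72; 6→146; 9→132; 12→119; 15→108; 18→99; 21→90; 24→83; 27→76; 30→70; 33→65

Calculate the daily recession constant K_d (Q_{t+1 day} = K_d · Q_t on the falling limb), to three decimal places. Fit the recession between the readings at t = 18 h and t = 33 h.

Between t = 18 h and t = 33 h the flow falls from 99 to 65 m³/s over 5×3 h = 15 h.
Per-interval ratio K = (65/99)^(1/5) = 0.9193; K_d = K^(24/3) = 0.510.

K_d ≈ 0.510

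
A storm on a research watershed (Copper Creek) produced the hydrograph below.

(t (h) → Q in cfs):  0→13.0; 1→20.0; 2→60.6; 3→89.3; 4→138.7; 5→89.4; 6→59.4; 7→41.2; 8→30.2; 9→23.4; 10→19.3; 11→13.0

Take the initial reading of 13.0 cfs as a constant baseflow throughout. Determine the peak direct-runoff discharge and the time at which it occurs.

Subtracting baseflow gives direct-runoff ordinates: 0.0, 7.0, 47.6, 76.3, 125.7, 76.4, 46.4, 28.2, 17.2, 10.4, 6.3, 0.0 cfs.
The maximum is 125.7 cfs, occurring at the reading for t = 4 h.

Q_p = 125.7 cfs at t = 4 h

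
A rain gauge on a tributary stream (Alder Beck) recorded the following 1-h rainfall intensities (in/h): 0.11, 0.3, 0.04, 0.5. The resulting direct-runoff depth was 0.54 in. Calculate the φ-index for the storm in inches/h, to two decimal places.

Only the 2 blocks with intensity above φ contribute runoff: 0.3, 0.5 in/h.
Σ(I−φ)·Δt = d  ⇒  (0.3+0.5 − 2φ)·1 = 0.54
φ = (0.8000 − 0.54/1) / 2 = 0.13 in/h.

φ ≈ 0.13 in/h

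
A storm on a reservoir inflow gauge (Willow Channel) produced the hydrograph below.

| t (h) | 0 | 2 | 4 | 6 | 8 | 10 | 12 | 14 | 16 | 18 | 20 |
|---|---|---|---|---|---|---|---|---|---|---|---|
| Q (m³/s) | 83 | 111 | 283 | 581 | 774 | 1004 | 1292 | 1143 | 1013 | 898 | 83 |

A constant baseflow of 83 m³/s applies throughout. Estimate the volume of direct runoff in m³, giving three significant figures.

Direct-runoff ordinates (Q − Q_b): 0.0, 28.0, 200.0, 498.0, 691.0, 921.0, 1209.0, 1060.0, 930.0, 815.0, 0.0 m³/s.
ΣQ_DR = 6352 m³/s.
With Δt = 2 h = 7200 s, V = ΣQ_DR · Δt = 6352 × 7200 = 4.57 × 10^7 m³.

V ≈ 4.57 × 10^7 m³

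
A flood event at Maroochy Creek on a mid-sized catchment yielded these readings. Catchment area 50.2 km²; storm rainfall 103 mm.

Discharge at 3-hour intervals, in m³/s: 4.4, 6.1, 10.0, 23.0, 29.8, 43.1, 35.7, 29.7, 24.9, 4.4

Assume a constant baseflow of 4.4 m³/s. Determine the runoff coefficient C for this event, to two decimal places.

ΣQ_DR = 167.1 m³/s; V = ΣQ_DR·Δt = 1.805 × 10^6 m³.
Runoff depth d = V / A = 35.95 mm.
C = d / P = 35.95 / 103 = 0.35.

C ≈ 0.35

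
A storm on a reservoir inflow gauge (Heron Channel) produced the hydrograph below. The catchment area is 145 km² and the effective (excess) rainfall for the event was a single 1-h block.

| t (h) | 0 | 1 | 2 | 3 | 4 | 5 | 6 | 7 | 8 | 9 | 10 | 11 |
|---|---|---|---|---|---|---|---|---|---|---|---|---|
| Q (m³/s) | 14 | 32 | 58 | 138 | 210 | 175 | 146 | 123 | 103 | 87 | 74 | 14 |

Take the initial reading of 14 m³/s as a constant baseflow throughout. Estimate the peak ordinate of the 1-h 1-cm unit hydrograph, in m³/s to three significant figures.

Direct runoff: 0.0, 18.0, 44.0, 124.0, 196.0, 161.0, 132.0, 109.0, 89.0, 73.0, 60.0, 0.0 m³/s; ΣQ_DR = 1006 m³/s, peak = 196.0 m³/s.
Runoff depth d = ΣQ_DR·Δt / A = 1006 × 3600 / (145 km²) = 24.98 mm.
The 1-cm UH is the DRH scaled by (10 mm)/d, so U_p = 196.0 × 10/24.98 = 78.5 m³/s.

U_p ≈ 78.5 m³/s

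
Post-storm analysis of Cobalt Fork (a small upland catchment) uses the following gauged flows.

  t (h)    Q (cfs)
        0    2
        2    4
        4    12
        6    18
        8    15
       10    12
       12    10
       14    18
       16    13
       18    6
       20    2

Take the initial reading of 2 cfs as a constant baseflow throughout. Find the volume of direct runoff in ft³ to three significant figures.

Direct-runoff ordinates (Q − Q_b): 0.0, 2.0, 10.0, 16.0, 13.0, 10.0, 8.0, 16.0, 11.0, 4.0, 0.0 cfs.
ΣQ_DR = 90.00 cfs.
With Δt = 2 h = 7200 s, V = ΣQ_DR · Δt = 90.00 × 7200 = 6.48 × 10^5 ft³.

V ≈ 6.48 × 10^5 ft³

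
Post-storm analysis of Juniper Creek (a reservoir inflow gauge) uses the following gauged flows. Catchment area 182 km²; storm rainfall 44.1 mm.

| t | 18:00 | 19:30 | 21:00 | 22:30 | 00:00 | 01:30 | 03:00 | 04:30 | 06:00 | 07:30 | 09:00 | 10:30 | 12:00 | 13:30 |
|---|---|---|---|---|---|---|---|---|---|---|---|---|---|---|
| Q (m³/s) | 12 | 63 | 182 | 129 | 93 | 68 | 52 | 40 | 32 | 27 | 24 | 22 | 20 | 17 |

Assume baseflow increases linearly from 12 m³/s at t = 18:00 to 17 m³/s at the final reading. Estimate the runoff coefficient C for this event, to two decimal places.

ΣQ_DR = 578.0 m³/s; V = ΣQ_DR·Δt = 3.121 × 10^6 m³.
Runoff depth d = V / A = 17.15 mm.
C = d / P = 17.15 / 44.1 = 0.39.

C ≈ 0.39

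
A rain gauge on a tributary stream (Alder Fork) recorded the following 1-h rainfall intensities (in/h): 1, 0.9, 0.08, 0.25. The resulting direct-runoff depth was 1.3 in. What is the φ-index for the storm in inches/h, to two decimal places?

Only the 2 blocks with intensity above φ contribute runoff: 1, 0.9 in/h.
Σ(I−φ)·Δt = d  ⇒  (1+0.9 − 2φ)·1 = 1.3
φ = (1.900 − 1.3/1) / 2 = 0.30 in/h.

φ ≈ 0.30 in/h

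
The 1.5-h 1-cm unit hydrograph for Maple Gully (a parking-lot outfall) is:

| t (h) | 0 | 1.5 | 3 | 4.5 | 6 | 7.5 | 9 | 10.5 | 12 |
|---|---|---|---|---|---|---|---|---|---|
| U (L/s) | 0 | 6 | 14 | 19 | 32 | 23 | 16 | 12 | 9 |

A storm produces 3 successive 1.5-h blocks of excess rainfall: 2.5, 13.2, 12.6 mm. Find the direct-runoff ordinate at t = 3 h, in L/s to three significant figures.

By discrete convolution, Q_j = Σ (P_i / 10 mm) · U_{j−i}.
At t = 3 h (j=2): Q = (2.5/10)·14 + (13.2/10)·6 + (12.6/10)·0 = 11.4 L/s.

Q ≈ 11.4 L/s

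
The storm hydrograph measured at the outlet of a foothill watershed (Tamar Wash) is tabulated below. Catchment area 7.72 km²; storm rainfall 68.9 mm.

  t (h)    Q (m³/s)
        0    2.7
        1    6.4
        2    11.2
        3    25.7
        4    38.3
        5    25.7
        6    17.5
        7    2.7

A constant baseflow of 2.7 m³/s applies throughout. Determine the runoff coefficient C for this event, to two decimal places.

ΣQ_DR = 108.6 m³/s; V = ΣQ_DR·Δt = 3.910 × 10^5 m³.
Runoff depth d = V / A = 50.64 mm.
C = d / P = 50.64 / 68.9 = 0.74.

C ≈ 0.74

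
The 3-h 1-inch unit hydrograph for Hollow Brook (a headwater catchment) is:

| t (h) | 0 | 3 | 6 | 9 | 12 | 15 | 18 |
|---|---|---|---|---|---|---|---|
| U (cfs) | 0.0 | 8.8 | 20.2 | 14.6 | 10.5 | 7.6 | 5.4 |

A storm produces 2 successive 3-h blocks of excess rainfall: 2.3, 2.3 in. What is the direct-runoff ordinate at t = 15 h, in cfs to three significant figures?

Q ≈ 41.6 cfs

By discrete convolution, Q_j = Σ (P_i / 1 in) · U_{j−i}.
At t = 15 h (j=5): Q = (2.3/1)·7.6 + (2.3/1)·10.5 = 41.6 cfs.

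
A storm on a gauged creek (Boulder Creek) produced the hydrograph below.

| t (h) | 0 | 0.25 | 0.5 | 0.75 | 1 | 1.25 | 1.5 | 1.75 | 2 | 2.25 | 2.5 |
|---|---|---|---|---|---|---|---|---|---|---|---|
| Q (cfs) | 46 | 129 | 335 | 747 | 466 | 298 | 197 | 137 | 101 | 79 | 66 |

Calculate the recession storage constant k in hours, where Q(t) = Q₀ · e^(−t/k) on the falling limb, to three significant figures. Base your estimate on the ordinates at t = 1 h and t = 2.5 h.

On the falling limb, Q drops from 466 to 66 cfs between t = 1 h and t = 2.5 h (Δt = 1.5 h).
k = −Δt / ln(Q₂/Q₁) = −1.5 / ln(66/466) = 0.767 h.

k ≈ 0.767 h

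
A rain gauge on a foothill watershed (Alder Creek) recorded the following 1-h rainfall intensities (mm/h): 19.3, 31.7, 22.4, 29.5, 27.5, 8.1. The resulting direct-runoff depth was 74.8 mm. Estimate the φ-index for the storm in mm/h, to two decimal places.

φ ≈ 11.12 mm/h

Only the 5 blocks with intensity above φ contribute runoff: 19.3, 31.7, 22.4, 29.5, 27.5 mm/h.
Σ(I−φ)·Δt = d  ⇒  (19.3+31.7+22.4+29.5+27.5 − 5φ)·1 = 74.8
φ = (130.4 − 74.8/1) / 5 = 11.12 mm/h.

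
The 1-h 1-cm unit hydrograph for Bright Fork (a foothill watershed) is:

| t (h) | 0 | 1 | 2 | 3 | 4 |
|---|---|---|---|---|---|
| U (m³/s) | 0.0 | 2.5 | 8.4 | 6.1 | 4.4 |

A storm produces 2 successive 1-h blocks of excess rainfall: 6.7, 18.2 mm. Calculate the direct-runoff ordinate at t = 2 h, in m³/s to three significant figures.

Q ≈ 10.2 m³/s

By discrete convolution, Q_j = Σ (P_i / 10 mm) · U_{j−i}.
At t = 2 h (j=2): Q = (6.7/10)·8.4 + (18.2/10)·2.5 = 10.2 m³/s.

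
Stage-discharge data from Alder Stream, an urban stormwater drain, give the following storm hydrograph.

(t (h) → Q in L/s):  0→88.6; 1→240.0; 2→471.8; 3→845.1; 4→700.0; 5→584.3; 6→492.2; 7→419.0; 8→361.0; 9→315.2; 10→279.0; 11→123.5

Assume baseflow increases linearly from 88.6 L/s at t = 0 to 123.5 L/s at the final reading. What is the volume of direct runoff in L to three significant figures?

V ≈ 1.31 × 10^7 L

Direct-runoff ordinates (Q − Q_b): 0.00, 148.23, 376.85, 746.98, 598.71, 479.84, 384.56, 308.19, 247.02, 198.05, 158.67, 0.00 L/s.
ΣQ_DR = 3647 L/s.
With Δt = 1 h = 3600 s, V = ΣQ_DR · Δt = 3647 × 3600 = 1.31 × 10^7 L.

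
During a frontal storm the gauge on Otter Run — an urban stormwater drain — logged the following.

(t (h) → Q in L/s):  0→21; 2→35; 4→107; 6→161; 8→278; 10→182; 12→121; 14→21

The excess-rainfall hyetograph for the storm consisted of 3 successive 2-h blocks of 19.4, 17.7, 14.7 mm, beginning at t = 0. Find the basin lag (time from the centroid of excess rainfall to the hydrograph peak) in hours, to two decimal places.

Centroid of excess rainfall: t_c = Σ P_i·t̄_i / ΣP_i = 2.8185 h (block centres at 1, 3, 5 h).
Hydrograph peak occurs at t = 8 h, so basin lag t_L = 8 − 2.8185 = 5.18 h.

t_L ≈ 5.18 h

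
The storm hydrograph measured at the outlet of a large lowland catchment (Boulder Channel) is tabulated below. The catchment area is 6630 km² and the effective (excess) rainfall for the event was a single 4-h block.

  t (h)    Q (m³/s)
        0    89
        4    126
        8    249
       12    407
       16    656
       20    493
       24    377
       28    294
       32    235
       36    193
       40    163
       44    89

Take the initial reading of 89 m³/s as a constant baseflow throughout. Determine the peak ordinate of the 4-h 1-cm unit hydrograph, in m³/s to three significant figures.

Direct runoff: 0.0, 37.0, 160.0, 318.0, 567.0, 404.0, 288.0, 205.0, 146.0, 104.0, 74.0, 0.0 m³/s; ΣQ_DR = 2303 m³/s, peak = 567.0 m³/s.
Runoff depth d = ΣQ_DR·Δt / A = 2303 × 14400 / (6630 km²) = 5.002 mm.
The 1-cm UH is the DRH scaled by (10 mm)/d, so U_p = 567.0 × 10/5.002 = 1130 m³/s.

U_p ≈ 1130 m³/s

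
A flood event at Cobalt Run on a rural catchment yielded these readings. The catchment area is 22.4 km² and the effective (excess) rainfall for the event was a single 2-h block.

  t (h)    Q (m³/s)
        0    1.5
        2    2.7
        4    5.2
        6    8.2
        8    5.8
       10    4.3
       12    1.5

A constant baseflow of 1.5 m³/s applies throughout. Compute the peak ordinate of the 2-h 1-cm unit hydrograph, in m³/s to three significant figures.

U_p ≈ 11.1 m³/s

Direct runoff: 0.0, 1.2, 3.7, 6.7, 4.3, 2.8, 0.0 m³/s; ΣQ_DR = 18.70 m³/s, peak = 6.7 m³/s.
Runoff depth d = ΣQ_DR·Δt / A = 18.70 × 7200 / (22.4 km²) = 6.011 mm.
The 1-cm UH is the DRH scaled by (10 mm)/d, so U_p = 6.7 × 10/6.011 = 11.1 m³/s.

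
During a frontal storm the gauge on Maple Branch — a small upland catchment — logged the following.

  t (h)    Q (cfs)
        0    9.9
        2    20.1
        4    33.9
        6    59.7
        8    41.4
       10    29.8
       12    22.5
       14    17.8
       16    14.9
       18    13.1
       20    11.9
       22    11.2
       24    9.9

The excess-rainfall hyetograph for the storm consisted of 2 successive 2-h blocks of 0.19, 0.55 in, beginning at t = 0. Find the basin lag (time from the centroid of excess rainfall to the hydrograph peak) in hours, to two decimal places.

t_L ≈ 3.51 h

Centroid of excess rainfall: t_c = Σ P_i·t̄_i / ΣP_i = 2.4865 h (block centres at 1, 3 h).
Hydrograph peak occurs at t = 6 h, so basin lag t_L = 6 − 2.4865 = 3.51 h.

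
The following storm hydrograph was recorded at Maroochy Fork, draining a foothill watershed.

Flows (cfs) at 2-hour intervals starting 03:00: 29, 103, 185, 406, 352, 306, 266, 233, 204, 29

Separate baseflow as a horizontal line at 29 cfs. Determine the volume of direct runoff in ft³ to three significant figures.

Direct-runoff ordinates (Q − Q_b): 0.0, 74.0, 156.0, 377.0, 323.0, 277.0, 237.0, 204.0, 175.0, 0.0 cfs.
ΣQ_DR = 1823 cfs.
With Δt = 2 h = 7200 s, V = ΣQ_DR · Δt = 1823 × 7200 = 1.31 × 10^7 ft³.

V ≈ 1.31 × 10^7 ft³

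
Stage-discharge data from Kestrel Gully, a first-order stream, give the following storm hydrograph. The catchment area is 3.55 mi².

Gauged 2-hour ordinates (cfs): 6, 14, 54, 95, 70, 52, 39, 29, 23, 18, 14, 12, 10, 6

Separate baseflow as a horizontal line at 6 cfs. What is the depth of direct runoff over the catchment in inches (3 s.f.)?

d ≈ 0.313 in

Direct runoff: 0.0, 8.0, 48.0, 89.0, 64.0, 46.0, 33.0, 23.0, 17.0, 12.0, 8.0, 6.0, 4.0, 0.0 cfs; ΣQ_DR = 358.0 cfs.
V = ΣQ_DR · Δt = 358.0 × 7200 s = 2.578 × 10^6 ft³.
Over A = 3.55 mi², depth = V / A = 0.313 in.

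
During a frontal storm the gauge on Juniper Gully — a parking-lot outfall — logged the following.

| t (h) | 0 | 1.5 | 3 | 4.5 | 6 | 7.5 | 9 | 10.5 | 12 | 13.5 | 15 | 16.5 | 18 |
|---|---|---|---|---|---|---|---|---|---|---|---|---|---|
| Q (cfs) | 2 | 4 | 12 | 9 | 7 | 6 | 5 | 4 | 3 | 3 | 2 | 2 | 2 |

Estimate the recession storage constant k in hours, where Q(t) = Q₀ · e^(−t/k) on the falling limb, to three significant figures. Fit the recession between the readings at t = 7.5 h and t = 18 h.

k ≈ 9.56 h

On the falling limb, Q drops from 6 to 2 cfs between t = 7.5 h and t = 18 h (Δt = 10.5 h).
k = −Δt / ln(Q₂/Q₁) = −10.5 / ln(2/6) = 9.56 h.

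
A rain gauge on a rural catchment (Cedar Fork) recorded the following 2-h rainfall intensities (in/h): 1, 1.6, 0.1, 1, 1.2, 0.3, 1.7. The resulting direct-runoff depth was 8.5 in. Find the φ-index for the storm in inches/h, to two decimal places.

Only the 5 blocks with intensity above φ contribute runoff: 1, 1.6, 1, 1.2, 1.7 in/h.
Σ(I−φ)·Δt = d  ⇒  (1+1.6+1+1.2+1.7 − 5φ)·2 = 8.5
φ = (6.500 − 8.5/2) / 5 = 0.45 in/h.

φ ≈ 0.45 in/h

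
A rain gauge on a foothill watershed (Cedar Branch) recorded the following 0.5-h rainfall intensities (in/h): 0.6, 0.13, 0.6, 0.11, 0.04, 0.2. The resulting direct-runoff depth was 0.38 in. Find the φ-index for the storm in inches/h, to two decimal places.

Only the 2 blocks with intensity above φ contribute runoff: 0.6, 0.6 in/h.
Σ(I−φ)·Δt = d  ⇒  (0.6+0.6 − 2φ)·0.5 = 0.38
φ = (1.200 − 0.38/0.5) / 2 = 0.22 in/h.

φ ≈ 0.22 in/h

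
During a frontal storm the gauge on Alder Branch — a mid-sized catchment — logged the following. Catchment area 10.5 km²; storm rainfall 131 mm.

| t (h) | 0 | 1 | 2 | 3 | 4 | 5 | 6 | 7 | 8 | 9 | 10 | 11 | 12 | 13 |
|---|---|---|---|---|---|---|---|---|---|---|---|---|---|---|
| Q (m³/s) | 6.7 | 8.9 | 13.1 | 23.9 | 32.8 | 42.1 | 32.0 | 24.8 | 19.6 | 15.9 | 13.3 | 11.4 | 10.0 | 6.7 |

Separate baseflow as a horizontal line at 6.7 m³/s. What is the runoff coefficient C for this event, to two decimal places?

C ≈ 0.44

ΣQ_DR = 167.4 m³/s; V = ΣQ_DR·Δt = 6.026 × 10^5 m³.
Runoff depth d = V / A = 57.39 mm.
C = d / P = 57.39 / 131 = 0.44.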